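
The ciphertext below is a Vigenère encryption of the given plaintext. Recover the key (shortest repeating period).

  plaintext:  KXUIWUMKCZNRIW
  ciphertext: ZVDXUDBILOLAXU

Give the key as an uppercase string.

  i= 0: Z-K = 15 → P
  i= 1: V-X = 24 → Y
  i= 2: D-U =  9 → J
  i= 3: X-I = 15 → P
  i= 4: U-W = 24 → Y
  i= 5: D-U =  9 → J
  i= 6: B-M = 15 → P
  i= 7: I-K = 24 → Y
  i= 8: L-C =  9 → J
  i= 9: O-Z = 15 → P
  i=10: L-N = 24 → Y
  i=11: A-R =  9 → J
  i=12: X-I = 15 → P
  i=13: U-W = 24 → Y
  shifts repeat with period 3: PYJ

PYJ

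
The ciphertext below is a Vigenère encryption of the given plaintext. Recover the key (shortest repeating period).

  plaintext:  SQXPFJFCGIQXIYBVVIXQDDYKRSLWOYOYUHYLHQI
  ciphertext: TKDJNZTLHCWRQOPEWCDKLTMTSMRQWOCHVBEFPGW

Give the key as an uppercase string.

  i= 0: T-S =  1 → B
  i= 1: K-Q = 20 → U
  i= 2: D-X =  6 → G
  i= 3: J-P = 20 → U
  i= 4: N-F =  8 → I
  i= 5: Z-J = 16 → Q
  i= 6: T-F = 14 → O
  i= 7: L-C =  9 → J
  i= 8: H-G =  1 → B
  i= 9: C-I = 20 → U
  i=10: W-Q =  6 → G
  i=11: R-X = 20 → U
  i=12: Q-I =  8 → I
  i=13: O-Y = 16 → Q
  i=14: P-B = 14 → O
  i=15: E-V =  9 → J
  i=16: W-V =  1 → B
  i=17: C-I = 20 → U
  i=18: D-X =  6 → G
  i=19: K-Q = 20 → U
  i=20: L-D =  8 → I
  i=21: T-D = 16 → Q
  i=22: M-Y = 14 → O
  i=23: T-K =  9 → J
  i=24: S-R =  1 → B
  i=25: M-S = 20 → U
  i=26: R-L =  6 → G
  i=27: Q-W = 20 → U
  i=28: W-O =  8 → I
  i=29: O-Y = 16 → Q
  i=30: C-O = 14 → O
  i=31: H-Y =  9 → J
  i=32: V-U =  1 → B
  i=33: B-H = 20 → U
  i=34: E-Y =  6 → G
  i=35: F-L = 20 → U
  i=36: P-H =  8 → I
  i=37: G-Q = 16 → Q
  i=38: W-I = 14 → O
  shifts repeat with period 8: BUGUIQOJ

BUGUIQOJ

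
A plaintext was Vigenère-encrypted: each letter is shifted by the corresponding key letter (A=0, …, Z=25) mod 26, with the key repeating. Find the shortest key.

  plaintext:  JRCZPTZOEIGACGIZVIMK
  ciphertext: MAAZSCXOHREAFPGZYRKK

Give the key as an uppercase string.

  i= 0: M-J =  3 → D
  i= 1: A-R =  9 → J
  i= 2: A-C = 24 → Y
  i= 3: Z-Z =  0 → A
  i= 4: S-P =  3 → D
  i= 5: C-T =  9 → J
  i= 6: X-Z = 24 → Y
  i= 7: O-O =  0 → A
  i= 8: H-E =  3 → D
  i= 9: R-I =  9 → J
  i=10: E-G = 24 → Y
  i=11: A-A =  0 → A
  i=12: F-C =  3 → D
  i=13: P-G =  9 → J
  i=14: G-I = 24 → Y
  i=15: Z-Z =  0 → A
  i=16: Y-V =  3 → D
  i=17: R-I =  9 → J
  i=18: K-M = 24 → Y
  i=19: K-K =  0 → A
  shifts repeat with period 4: DJYA

DJYA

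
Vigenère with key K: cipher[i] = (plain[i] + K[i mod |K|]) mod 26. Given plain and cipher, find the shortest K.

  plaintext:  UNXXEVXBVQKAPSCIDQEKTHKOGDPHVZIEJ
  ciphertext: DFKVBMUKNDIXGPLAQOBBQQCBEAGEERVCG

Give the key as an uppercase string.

  i= 0: D-U =  9 → J
  i= 1: F-N = 18 → S
  i= 2: K-X = 13 → N
  i= 3: V-X = 24 → Y
  i= 4: B-E = 23 → X
  i= 5: M-V = 17 → R
  i= 6: U-X = 23 → X
  i= 7: K-B =  9 → J
  i= 8: N-V = 18 → S
  i= 9: D-Q = 13 → N
  i=10: I-K = 24 → Y
  i=11: X-A = 23 → X
  i=12: G-P = 17 → R
  i=13: P-S = 23 → X
  i=14: L-C =  9 → J
  i=15: A-I = 18 → S
  i=16: Q-D = 13 → N
  i=17: O-Q = 24 → Y
  i=18: B-E = 23 → X
  i=19: B-K = 17 → R
  i=20: Q-T = 23 → X
  i=21: Q-H =  9 → J
  i=22: C-K = 18 → S
  i=23: B-O = 13 → N
  i=24: E-G = 24 → Y
  i=25: A-D = 23 → X
  i=26: G-P = 17 → R
  i=27: E-H = 23 → X
  i=28: E-V =  9 → J
  i=29: R-Z = 18 → S
  i=30: V-I = 13 → N
  i=31: C-E = 24 → Y
  i=32: G-J = 23 → X
  shifts repeat with period 7: JSNYXRX

JSNYXRX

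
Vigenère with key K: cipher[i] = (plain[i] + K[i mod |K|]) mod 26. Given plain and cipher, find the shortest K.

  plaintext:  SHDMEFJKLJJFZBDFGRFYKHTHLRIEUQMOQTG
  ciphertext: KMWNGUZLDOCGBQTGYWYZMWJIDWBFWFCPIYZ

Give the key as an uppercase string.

  i= 0: K-S = 18 → S
  i= 1: M-H =  5 → F
  i= 2: W-D = 19 → T
  i= 3: N-M =  1 → B
  i= 4: G-E =  2 → C
  i= 5: U-F = 15 → P
  i= 6: Z-J = 16 → Q
  i= 7: L-K =  1 → B
  i= 8: D-L = 18 → S
  i= 9: O-J =  5 → F
  i=10: C-J = 19 → T
  i=11: G-F =  1 → B
  i=12: B-Z =  2 → C
  i=13: Q-B = 15 → P
  i=14: T-D = 16 → Q
  i=15: G-F =  1 → B
  i=16: Y-G = 18 → S
  i=17: W-R =  5 → F
  i=18: Y-F = 19 → T
  i=19: Z-Y =  1 → B
  i=20: M-K =  2 → C
  i=21: W-H = 15 → P
  i=22: J-T = 16 → Q
  i=23: I-H =  1 → B
  i=24: D-L = 18 → S
  i=25: W-R =  5 → F
  i=26: B-I = 19 → T
  i=27: F-E =  1 → B
  i=28: W-U =  2 → C
  i=29: F-Q = 15 → P
  i=30: C-M = 16 → Q
  i=31: P-O =  1 → B
  i=32: I-Q = 18 → S
  i=33: Y-T =  5 → F
  i=34: Z-G = 19 → T
  shifts repeat with period 8: SFTBCPQB

SFTBCPQB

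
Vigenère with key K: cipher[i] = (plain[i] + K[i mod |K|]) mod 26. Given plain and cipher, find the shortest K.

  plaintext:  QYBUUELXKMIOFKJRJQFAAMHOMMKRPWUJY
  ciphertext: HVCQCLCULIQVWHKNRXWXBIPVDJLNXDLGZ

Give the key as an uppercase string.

RXBWIH

  i= 0: H-Q = 17 → R
  i= 1: V-Y = 23 → X
  i= 2: C-B =  1 → B
  i= 3: Q-U = 22 → W
  i= 4: C-U =  8 → I
  i= 5: L-E =  7 → H
  i= 6: C-L = 17 → R
  i= 7: U-X = 23 → X
  i= 8: L-K =  1 → B
  i= 9: I-M = 22 → W
  i=10: Q-I =  8 → I
  i=11: V-O =  7 → H
  i=12: W-F = 17 → R
  i=13: H-K = 23 → X
  i=14: K-J =  1 → B
  i=15: N-R = 22 → W
  i=16: R-J =  8 → I
  i=17: X-Q =  7 → H
  i=18: W-F = 17 → R
  i=19: X-A = 23 → X
  i=20: B-A =  1 → B
  i=21: I-M = 22 → W
  i=22: P-H =  8 → I
  i=23: V-O =  7 → H
  i=24: D-M = 17 → R
  i=25: J-M = 23 → X
  i=26: L-K =  1 → B
  i=27: N-R = 22 → W
  i=28: X-P =  8 → I
  i=29: D-W =  7 → H
  i=30: L-U = 17 → R
  i=31: G-J = 23 → X
  i=32: Z-Y =  1 → B
  shifts repeat with period 6: RXBWIH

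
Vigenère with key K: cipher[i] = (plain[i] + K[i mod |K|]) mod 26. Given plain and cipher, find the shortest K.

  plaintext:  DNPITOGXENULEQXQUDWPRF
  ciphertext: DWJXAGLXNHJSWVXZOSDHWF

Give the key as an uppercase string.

AJUPHSF

  i= 0: D-D =  0 → A
  i= 1: W-N =  9 → J
  i= 2: J-P = 20 → U
  i= 3: X-I = 15 → P
  i= 4: A-T =  7 → H
  i= 5: G-O = 18 → S
  i= 6: L-G =  5 → F
  i= 7: X-X =  0 → A
  i= 8: N-E =  9 → J
  i= 9: H-N = 20 → U
  i=10: J-U = 15 → P
  i=11: S-L =  7 → H
  i=12: W-E = 18 → S
  i=13: V-Q =  5 → F
  i=14: X-X =  0 → A
  i=15: Z-Q =  9 → J
  i=16: O-U = 20 → U
  i=17: S-D = 15 → P
  i=18: D-W =  7 → H
  i=19: H-P = 18 → S
  i=20: W-R =  5 → F
  i=21: F-F =  0 → A
  shifts repeat with period 7: AJUPHSF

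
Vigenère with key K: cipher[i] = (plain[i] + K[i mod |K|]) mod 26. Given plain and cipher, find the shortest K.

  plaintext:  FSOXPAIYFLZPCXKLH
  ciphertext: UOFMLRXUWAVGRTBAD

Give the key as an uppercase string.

  i= 0: U-F = 15 → P
  i= 1: O-S = 22 → W
  i= 2: F-O = 17 → R
  i= 3: M-X = 15 → P
  i= 4: L-P = 22 → W
  i= 5: R-A = 17 → R
  i= 6: X-I = 15 → P
  i= 7: U-Y = 22 → W
  i= 8: W-F = 17 → R
  i= 9: A-L = 15 → P
  i=10: V-Z = 22 → W
  i=11: G-P = 17 → R
  i=12: R-C = 15 → P
  i=13: T-X = 22 → W
  i=14: B-K = 17 → R
  i=15: A-L = 15 → P
  i=16: D-H = 22 → W
  shifts repeat with period 3: PWR

PWR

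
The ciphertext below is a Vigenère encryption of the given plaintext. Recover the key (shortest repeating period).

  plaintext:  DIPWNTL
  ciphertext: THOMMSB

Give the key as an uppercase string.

  i= 0: T-D = 16 → Q
  i= 1: H-I = 25 → Z
  i= 2: O-P = 25 → Z
  i= 3: M-W = 16 → Q
  i= 4: M-N = 25 → Z
  i= 5: S-T = 25 → Z
  i= 6: B-L = 16 → Q
  shifts repeat with period 3: QZZ

QZZ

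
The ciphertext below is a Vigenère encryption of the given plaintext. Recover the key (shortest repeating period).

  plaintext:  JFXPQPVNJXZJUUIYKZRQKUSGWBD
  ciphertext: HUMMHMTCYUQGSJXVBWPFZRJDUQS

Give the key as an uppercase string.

YPPXRX

  i= 0: H-J = 24 → Y
  i= 1: U-F = 15 → P
  i= 2: M-X = 15 → P
  i= 3: M-P = 23 → X
  i= 4: H-Q = 17 → R
  i= 5: M-P = 23 → X
  i= 6: T-V = 24 → Y
  i= 7: C-N = 15 → P
  i= 8: Y-J = 15 → P
  i= 9: U-X = 23 → X
  i=10: Q-Z = 17 → R
  i=11: G-J = 23 → X
  i=12: S-U = 24 → Y
  i=13: J-U = 15 → P
  i=14: X-I = 15 → P
  i=15: V-Y = 23 → X
  i=16: B-K = 17 → R
  i=17: W-Z = 23 → X
  i=18: P-R = 24 → Y
  i=19: F-Q = 15 → P
  i=20: Z-K = 15 → P
  i=21: R-U = 23 → X
  i=22: J-S = 17 → R
  i=23: D-G = 23 → X
  i=24: U-W = 24 → Y
  i=25: Q-B = 15 → P
  i=26: S-D = 15 → P
  shifts repeat with period 6: YPPXRX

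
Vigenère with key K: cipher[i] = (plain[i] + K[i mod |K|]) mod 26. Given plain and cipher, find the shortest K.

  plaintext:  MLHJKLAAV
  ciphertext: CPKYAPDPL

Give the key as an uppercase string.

  i= 0: C-M = 16 → Q
  i= 1: P-L =  4 → E
  i= 2: K-H =  3 → D
  i= 3: Y-J = 15 → P
  i= 4: A-K = 16 → Q
  i= 5: P-L =  4 → E
  i= 6: D-A =  3 → D
  i= 7: P-A = 15 → P
  i= 8: L-V = 16 → Q
  shifts repeat with period 4: QEDP

QEDP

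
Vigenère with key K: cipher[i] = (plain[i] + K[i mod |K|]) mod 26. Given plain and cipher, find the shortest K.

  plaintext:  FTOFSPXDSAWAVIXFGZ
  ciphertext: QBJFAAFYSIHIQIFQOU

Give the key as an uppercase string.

  i= 0: Q-F = 11 → L
  i= 1: B-T =  8 → I
  i= 2: J-O = 21 → V
  i= 3: F-F =  0 → A
  i= 4: A-S =  8 → I
  i= 5: A-P = 11 → L
  i= 6: F-X =  8 → I
  i= 7: Y-D = 21 → V
  i= 8: S-S =  0 → A
  i= 9: I-A =  8 → I
  i=10: H-W = 11 → L
  i=11: I-A =  8 → I
  i=12: Q-V = 21 → V
  i=13: I-I =  0 → A
  i=14: F-X =  8 → I
  i=15: Q-F = 11 → L
  i=16: O-G =  8 → I
  i=17: U-Z = 21 → V
  shifts repeat with period 5: LIVAI

LIVAI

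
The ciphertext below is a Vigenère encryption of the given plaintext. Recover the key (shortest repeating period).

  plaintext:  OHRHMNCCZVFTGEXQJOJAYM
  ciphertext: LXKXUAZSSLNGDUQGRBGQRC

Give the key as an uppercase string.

XQTQIN

  i= 0: L-O = 23 → X
  i= 1: X-H = 16 → Q
  i= 2: K-R = 19 → T
  i= 3: X-H = 16 → Q
  i= 4: U-M =  8 → I
  i= 5: A-N = 13 → N
  i= 6: Z-C = 23 → X
  i= 7: S-C = 16 → Q
  i= 8: S-Z = 19 → T
  i= 9: L-V = 16 → Q
  i=10: N-F =  8 → I
  i=11: G-T = 13 → N
  i=12: D-G = 23 → X
  i=13: U-E = 16 → Q
  i=14: Q-X = 19 → T
  i=15: G-Q = 16 → Q
  i=16: R-J =  8 → I
  i=17: B-O = 13 → N
  i=18: G-J = 23 → X
  i=19: Q-A = 16 → Q
  i=20: R-Y = 19 → T
  i=21: C-M = 16 → Q
  shifts repeat with period 6: XQTQIN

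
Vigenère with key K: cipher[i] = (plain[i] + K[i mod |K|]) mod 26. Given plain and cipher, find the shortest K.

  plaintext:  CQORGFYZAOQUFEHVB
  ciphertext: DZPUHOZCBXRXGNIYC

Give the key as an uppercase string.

BJBD

  i= 0: D-C =  1 → B
  i= 1: Z-Q =  9 → J
  i= 2: P-O =  1 → B
  i= 3: U-R =  3 → D
  i= 4: H-G =  1 → B
  i= 5: O-F =  9 → J
  i= 6: Z-Y =  1 → B
  i= 7: C-Z =  3 → D
  i= 8: B-A =  1 → B
  i= 9: X-O =  9 → J
  i=10: R-Q =  1 → B
  i=11: X-U =  3 → D
  i=12: G-F =  1 → B
  i=13: N-E =  9 → J
  i=14: I-H =  1 → B
  i=15: Y-V =  3 → D
  i=16: C-B =  1 → B
  shifts repeat with period 4: BJBD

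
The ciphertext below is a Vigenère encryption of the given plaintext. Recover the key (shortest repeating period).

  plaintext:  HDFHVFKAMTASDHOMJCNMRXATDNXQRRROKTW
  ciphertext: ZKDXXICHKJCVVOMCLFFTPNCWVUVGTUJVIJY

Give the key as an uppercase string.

  i= 0: Z-H = 18 → S
  i= 1: K-D =  7 → H
  i= 2: D-F = 24 → Y
  i= 3: X-H = 16 → Q
  i= 4: X-V =  2 → C
  i= 5: I-F =  3 → D
  i= 6: C-K = 18 → S
  i= 7: H-A =  7 → H
  i= 8: K-M = 24 → Y
  i= 9: J-T = 16 → Q
  i=10: C-A =  2 → C
  i=11: V-S =  3 → D
  i=12: V-D = 18 → S
  i=13: O-H =  7 → H
  i=14: M-O = 24 → Y
  i=15: C-M = 16 → Q
  i=16: L-J =  2 → C
  i=17: F-C =  3 → D
  i=18: F-N = 18 → S
  i=19: T-M =  7 → H
  i=20: P-R = 24 → Y
  i=21: N-X = 16 → Q
  i=22: C-A =  2 → C
  i=23: W-T =  3 → D
  i=24: V-D = 18 → S
  i=25: U-N =  7 → H
  i=26: V-X = 24 → Y
  i=27: G-Q = 16 → Q
  i=28: T-R =  2 → C
  i=29: U-R =  3 → D
  i=30: J-R = 18 → S
  i=31: V-O =  7 → H
  i=32: I-K = 24 → Y
  i=33: J-T = 16 → Q
  i=34: Y-W =  2 → C
  shifts repeat with period 6: SHYQCD

SHYQCD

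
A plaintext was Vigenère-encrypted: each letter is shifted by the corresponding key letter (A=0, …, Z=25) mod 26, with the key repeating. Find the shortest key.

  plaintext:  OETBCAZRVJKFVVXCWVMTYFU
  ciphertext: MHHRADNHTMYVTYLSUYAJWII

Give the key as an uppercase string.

  i= 0: M-O = 24 → Y
  i= 1: H-E =  3 → D
  i= 2: H-T = 14 → O
  i= 3: R-B = 16 → Q
  i= 4: A-C = 24 → Y
  i= 5: D-A =  3 → D
  i= 6: N-Z = 14 → O
  i= 7: H-R = 16 → Q
  i= 8: T-V = 24 → Y
  i= 9: M-J =  3 → D
  i=10: Y-K = 14 → O
  i=11: V-F = 16 → Q
  i=12: T-V = 24 → Y
  i=13: Y-V =  3 → D
  i=14: L-X = 14 → O
  i=15: S-C = 16 → Q
  i=16: U-W = 24 → Y
  i=17: Y-V =  3 → D
  i=18: A-M = 14 → O
  i=19: J-T = 16 → Q
  i=20: W-Y = 24 → Y
  i=21: I-F =  3 → D
  i=22: I-U = 14 → O
  shifts repeat with period 4: YDOQ

YDOQ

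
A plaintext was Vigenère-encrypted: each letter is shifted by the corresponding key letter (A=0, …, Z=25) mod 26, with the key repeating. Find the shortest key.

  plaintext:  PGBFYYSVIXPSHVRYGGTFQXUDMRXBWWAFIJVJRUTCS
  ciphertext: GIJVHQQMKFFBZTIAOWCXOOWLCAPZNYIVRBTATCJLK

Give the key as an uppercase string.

RCIQJSY

  i= 0: G-P = 17 → R
  i= 1: I-G =  2 → C
  i= 2: J-B =  8 → I
  i= 3: V-F = 16 → Q
  i= 4: H-Y =  9 → J
  i= 5: Q-Y = 18 → S
  i= 6: Q-S = 24 → Y
  i= 7: M-V = 17 → R
  i= 8: K-I =  2 → C
  i= 9: F-X =  8 → I
  i=10: F-P = 16 → Q
  i=11: B-S =  9 → J
  i=12: Z-H = 18 → S
  i=13: T-V = 24 → Y
  i=14: I-R = 17 → R
  i=15: A-Y =  2 → C
  i=16: O-G =  8 → I
  i=17: W-G = 16 → Q
  i=18: C-T =  9 → J
  i=19: X-F = 18 → S
  i=20: O-Q = 24 → Y
  i=21: O-X = 17 → R
  i=22: W-U =  2 → C
  i=23: L-D =  8 → I
  i=24: C-M = 16 → Q
  i=25: A-R =  9 → J
  i=26: P-X = 18 → S
  i=27: Z-B = 24 → Y
  i=28: N-W = 17 → R
  i=29: Y-W =  2 → C
  i=30: I-A =  8 → I
  i=31: V-F = 16 → Q
  i=32: R-I =  9 → J
  i=33: B-J = 18 → S
  i=34: T-V = 24 → Y
  i=35: A-J = 17 → R
  i=36: T-R =  2 → C
  i=37: C-U =  8 → I
  i=38: J-T = 16 → Q
  i=39: L-C =  9 → J
  i=40: K-S = 18 → S
  shifts repeat with period 7: RCIQJSY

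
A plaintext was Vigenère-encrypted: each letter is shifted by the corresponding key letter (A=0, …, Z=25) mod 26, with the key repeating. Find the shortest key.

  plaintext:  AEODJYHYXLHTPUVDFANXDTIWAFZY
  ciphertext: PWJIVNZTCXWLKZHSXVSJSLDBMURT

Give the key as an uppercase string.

PSVFM

  i= 0: P-A = 15 → P
  i= 1: W-E = 18 → S
  i= 2: J-O = 21 → V
  i= 3: I-D =  5 → F
  i= 4: V-J = 12 → M
  i= 5: N-Y = 15 → P
  i= 6: Z-H = 18 → S
  i= 7: T-Y = 21 → V
  i= 8: C-X =  5 → F
  i= 9: X-L = 12 → M
  i=10: W-H = 15 → P
  i=11: L-T = 18 → S
  i=12: K-P = 21 → V
  i=13: Z-U =  5 → F
  i=14: H-V = 12 → M
  i=15: S-D = 15 → P
  i=16: X-F = 18 → S
  i=17: V-A = 21 → V
  i=18: S-N =  5 → F
  i=19: J-X = 12 → M
  i=20: S-D = 15 → P
  i=21: L-T = 18 → S
  i=22: D-I = 21 → V
  i=23: B-W =  5 → F
  i=24: M-A = 12 → M
  i=25: U-F = 15 → P
  i=26: R-Z = 18 → S
  i=27: T-Y = 21 → V
  shifts repeat with period 5: PSVFM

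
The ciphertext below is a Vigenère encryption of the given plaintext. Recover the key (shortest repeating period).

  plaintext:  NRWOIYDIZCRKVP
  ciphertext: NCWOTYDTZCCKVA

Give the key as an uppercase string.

  i= 0: N-N =  0 → A
  i= 1: C-R = 11 → L
  i= 2: W-W =  0 → A
  i= 3: O-O =  0 → A
  i= 4: T-I = 11 → L
  i= 5: Y-Y =  0 → A
  i= 6: D-D =  0 → A
  i= 7: T-I = 11 → L
  i= 8: Z-Z =  0 → A
  i= 9: C-C =  0 → A
  i=10: C-R = 11 → L
  i=11: K-K =  0 → A
  i=12: V-V =  0 → A
  i=13: A-P = 11 → L
  shifts repeat with period 3: ALA

ALA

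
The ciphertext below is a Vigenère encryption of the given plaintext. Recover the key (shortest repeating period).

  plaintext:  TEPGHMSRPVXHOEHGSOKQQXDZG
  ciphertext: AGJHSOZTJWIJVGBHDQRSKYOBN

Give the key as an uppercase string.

HCUBLC

  i= 0: A-T =  7 → H
  i= 1: G-E =  2 → C
  i= 2: J-P = 20 → U
  i= 3: H-G =  1 → B
  i= 4: S-H = 11 → L
  i= 5: O-M =  2 → C
  i= 6: Z-S =  7 → H
  i= 7: T-R =  2 → C
  i= 8: J-P = 20 → U
  i= 9: W-V =  1 → B
  i=10: I-X = 11 → L
  i=11: J-H =  2 → C
  i=12: V-O =  7 → H
  i=13: G-E =  2 → C
  i=14: B-H = 20 → U
  i=15: H-G =  1 → B
  i=16: D-S = 11 → L
  i=17: Q-O =  2 → C
  i=18: R-K =  7 → H
  i=19: S-Q =  2 → C
  i=20: K-Q = 20 → U
  i=21: Y-X =  1 → B
  i=22: O-D = 11 → L
  i=23: B-Z =  2 → C
  i=24: N-G =  7 → H
  shifts repeat with period 6: HCUBLC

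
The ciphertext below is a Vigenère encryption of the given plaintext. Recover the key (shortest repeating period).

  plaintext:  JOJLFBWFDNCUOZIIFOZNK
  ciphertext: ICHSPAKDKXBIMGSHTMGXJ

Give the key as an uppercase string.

ZOYHK

  i= 0: I-J = 25 → Z
  i= 1: C-O = 14 → O
  i= 2: H-J = 24 → Y
  i= 3: S-L =  7 → H
  i= 4: P-F = 10 → K
  i= 5: A-B = 25 → Z
  i= 6: K-W = 14 → O
  i= 7: D-F = 24 → Y
  i= 8: K-D =  7 → H
  i= 9: X-N = 10 → K
  i=10: B-C = 25 → Z
  i=11: I-U = 14 → O
  i=12: M-O = 24 → Y
  i=13: G-Z =  7 → H
  i=14: S-I = 10 → K
  i=15: H-I = 25 → Z
  i=16: T-F = 14 → O
  i=17: M-O = 24 → Y
  i=18: G-Z =  7 → H
  i=19: X-N = 10 → K
  i=20: J-K = 25 → Z
  shifts repeat with period 5: ZOYHK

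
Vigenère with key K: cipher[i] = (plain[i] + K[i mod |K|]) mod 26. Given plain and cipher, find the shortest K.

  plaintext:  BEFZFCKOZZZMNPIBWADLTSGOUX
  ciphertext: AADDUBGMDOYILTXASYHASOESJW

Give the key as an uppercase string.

  i= 0: A-B = 25 → Z
  i= 1: A-E = 22 → W
  i= 2: D-F = 24 → Y
  i= 3: D-Z =  4 → E
  i= 4: U-F = 15 → P
  i= 5: B-C = 25 → Z
  i= 6: G-K = 22 → W
  i= 7: M-O = 24 → Y
  i= 8: D-Z =  4 → E
  i= 9: O-Z = 15 → P
  i=10: Y-Z = 25 → Z
  i=11: I-M = 22 → W
  i=12: L-N = 24 → Y
  i=13: T-P =  4 → E
  i=14: X-I = 15 → P
  i=15: A-B = 25 → Z
  i=16: S-W = 22 → W
  i=17: Y-A = 24 → Y
  i=18: H-D =  4 → E
  i=19: A-L = 15 → P
  i=20: S-T = 25 → Z
  i=21: O-S = 22 → W
  i=22: E-G = 24 → Y
  i=23: S-O =  4 → E
  i=24: J-U = 15 → P
  i=25: W-X = 25 → Z
  shifts repeat with period 5: ZWYEP

ZWYEP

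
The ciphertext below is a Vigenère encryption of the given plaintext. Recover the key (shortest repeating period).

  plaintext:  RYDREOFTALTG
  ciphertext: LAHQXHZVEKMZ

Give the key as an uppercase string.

UCEZTT

  i= 0: L-R = 20 → U
  i= 1: A-Y =  2 → C
  i= 2: H-D =  4 → E
  i= 3: Q-R = 25 → Z
  i= 4: X-E = 19 → T
  i= 5: H-O = 19 → T
  i= 6: Z-F = 20 → U
  i= 7: V-T =  2 → C
  i= 8: E-A =  4 → E
  i= 9: K-L = 25 → Z
  i=10: M-T = 19 → T
  i=11: Z-G = 19 → T
  shifts repeat with period 6: UCEZTT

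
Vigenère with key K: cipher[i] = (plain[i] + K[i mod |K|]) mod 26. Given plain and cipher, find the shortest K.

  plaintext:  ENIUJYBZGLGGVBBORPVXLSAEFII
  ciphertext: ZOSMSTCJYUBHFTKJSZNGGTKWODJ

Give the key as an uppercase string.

  i= 0: Z-E = 21 → V
  i= 1: O-N =  1 → B
  i= 2: S-I = 10 → K
  i= 3: M-U = 18 → S
  i= 4: S-J =  9 → J
  i= 5: T-Y = 21 → V
  i= 6: C-B =  1 → B
  i= 7: J-Z = 10 → K
  i= 8: Y-G = 18 → S
  i= 9: U-L =  9 → J
  i=10: B-G = 21 → V
  i=11: H-G =  1 → B
  i=12: F-V = 10 → K
  i=13: T-B = 18 → S
  i=14: K-B =  9 → J
  i=15: J-O = 21 → V
  i=16: S-R =  1 → B
  i=17: Z-P = 10 → K
  i=18: N-V = 18 → S
  i=19: G-X =  9 → J
  i=20: G-L = 21 → V
  i=21: T-S =  1 → B
  i=22: K-A = 10 → K
  i=23: W-E = 18 → S
  i=24: O-F =  9 → J
  i=25: D-I = 21 → V
  i=26: J-I =  1 → B
  shifts repeat with period 5: VBKSJ

VBKSJ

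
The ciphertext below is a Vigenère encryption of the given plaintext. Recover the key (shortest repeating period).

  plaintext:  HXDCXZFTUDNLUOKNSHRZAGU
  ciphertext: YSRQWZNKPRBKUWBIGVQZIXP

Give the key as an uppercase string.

RVOOZAI

  i= 0: Y-H = 17 → R
  i= 1: S-X = 21 → V
  i= 2: R-D = 14 → O
  i= 3: Q-C = 14 → O
  i= 4: W-X = 25 → Z
  i= 5: Z-Z =  0 → A
  i= 6: N-F =  8 → I
  i= 7: K-T = 17 → R
  i= 8: P-U = 21 → V
  i= 9: R-D = 14 → O
  i=10: B-N = 14 → O
  i=11: K-L = 25 → Z
  i=12: U-U =  0 → A
  i=13: W-O =  8 → I
  i=14: B-K = 17 → R
  i=15: I-N = 21 → V
  i=16: G-S = 14 → O
  i=17: V-H = 14 → O
  i=18: Q-R = 25 → Z
  i=19: Z-Z =  0 → A
  i=20: I-A =  8 → I
  i=21: X-G = 17 → R
  i=22: P-U = 21 → V
  shifts repeat with period 7: RVOOZAI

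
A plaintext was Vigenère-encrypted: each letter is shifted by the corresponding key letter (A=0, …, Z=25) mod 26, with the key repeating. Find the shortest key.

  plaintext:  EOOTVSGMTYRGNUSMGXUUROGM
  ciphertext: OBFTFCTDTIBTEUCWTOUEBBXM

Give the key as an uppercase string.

  i= 0: O-E = 10 → K
  i= 1: B-O = 13 → N
  i= 2: F-O = 17 → R
  i= 3: T-T =  0 → A
  i= 4: F-V = 10 → K
  i= 5: C-S = 10 → K
  i= 6: T-G = 13 → N
  i= 7: D-M = 17 → R
  i= 8: T-T =  0 → A
  i= 9: I-Y = 10 → K
  i=10: B-R = 10 → K
  i=11: T-G = 13 → N
  i=12: E-N = 17 → R
  i=13: U-U =  0 → A
  i=14: C-S = 10 → K
  i=15: W-M = 10 → K
  i=16: T-G = 13 → N
  i=17: O-X = 17 → R
  i=18: U-U =  0 → A
  i=19: E-U = 10 → K
  i=20: B-R = 10 → K
  i=21: B-O = 13 → N
  i=22: X-G = 17 → R
  i=23: M-M =  0 → A
  shifts repeat with period 5: KNRAK

KNRAK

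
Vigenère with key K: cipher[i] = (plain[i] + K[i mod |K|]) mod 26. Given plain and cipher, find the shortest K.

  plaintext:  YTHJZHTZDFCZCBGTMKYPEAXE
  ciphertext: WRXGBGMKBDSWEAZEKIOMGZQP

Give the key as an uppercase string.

  i= 0: W-Y = 24 → Y
  i= 1: R-T = 24 → Y
  i= 2: X-H = 16 → Q
  i= 3: G-J = 23 → X
  i= 4: B-Z =  2 → C
  i= 5: G-H = 25 → Z
  i= 6: M-T = 19 → T
  i= 7: K-Z = 11 → L
  i= 8: B-D = 24 → Y
  i= 9: D-F = 24 → Y
  i=10: S-C = 16 → Q
  i=11: W-Z = 23 → X
  i=12: E-C =  2 → C
  i=13: A-B = 25 → Z
  i=14: Z-G = 19 → T
  i=15: E-T = 11 → L
  i=16: K-M = 24 → Y
  i=17: I-K = 24 → Y
  i=18: O-Y = 16 → Q
  i=19: M-P = 23 → X
  i=20: G-E =  2 → C
  i=21: Z-A = 25 → Z
  i=22: Q-X = 19 → T
  i=23: P-E = 11 → L
  shifts repeat with period 8: YYQXCZTL

YYQXCZTL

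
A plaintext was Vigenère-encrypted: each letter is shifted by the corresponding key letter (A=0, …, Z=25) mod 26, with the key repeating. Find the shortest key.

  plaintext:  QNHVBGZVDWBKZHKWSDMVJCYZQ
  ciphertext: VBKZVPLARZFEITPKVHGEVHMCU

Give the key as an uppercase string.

FODEUJM

  i= 0: V-Q =  5 → F
  i= 1: B-N = 14 → O
  i= 2: K-H =  3 → D
  i= 3: Z-V =  4 → E
  i= 4: V-B = 20 → U
  i= 5: P-G =  9 → J
  i= 6: L-Z = 12 → M
  i= 7: A-V =  5 → F
  i= 8: R-D = 14 → O
  i= 9: Z-W =  3 → D
  i=10: F-B =  4 → E
  i=11: E-K = 20 → U
  i=12: I-Z =  9 → J
  i=13: T-H = 12 → M
  i=14: P-K =  5 → F
  i=15: K-W = 14 → O
  i=16: V-S =  3 → D
  i=17: H-D =  4 → E
  i=18: G-M = 20 → U
  i=19: E-V =  9 → J
  i=20: V-J = 12 → M
  i=21: H-C =  5 → F
  i=22: M-Y = 14 → O
  i=23: C-Z =  3 → D
  i=24: U-Q =  4 → E
  shifts repeat with period 7: FODEUJM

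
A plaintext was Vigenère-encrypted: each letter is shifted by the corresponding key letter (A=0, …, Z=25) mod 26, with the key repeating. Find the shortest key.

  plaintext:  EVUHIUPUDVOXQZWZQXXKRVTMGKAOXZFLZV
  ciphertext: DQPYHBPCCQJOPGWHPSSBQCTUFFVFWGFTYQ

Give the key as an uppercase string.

  i= 0: D-E = 25 → Z
  i= 1: Q-V = 21 → V
  i= 2: P-U = 21 → V
  i= 3: Y-H = 17 → R
  i= 4: H-I = 25 → Z
  i= 5: B-U =  7 → H
  i= 6: P-P =  0 → A
  i= 7: C-U =  8 → I
  i= 8: C-D = 25 → Z
  i= 9: Q-V = 21 → V
  i=10: J-O = 21 → V
  i=11: O-X = 17 → R
  i=12: P-Q = 25 → Z
  i=13: G-Z =  7 → H
  i=14: W-W =  0 → A
  i=15: H-Z =  8 → I
  i=16: P-Q = 25 → Z
  i=17: S-X = 21 → V
  i=18: S-X = 21 → V
  i=19: B-K = 17 → R
  i=20: Q-R = 25 → Z
  i=21: C-V =  7 → H
  i=22: T-T =  0 → A
  i=23: U-M =  8 → I
  i=24: F-G = 25 → Z
  i=25: F-K = 21 → V
  i=26: V-A = 21 → V
  i=27: F-O = 17 → R
  i=28: W-X = 25 → Z
  i=29: G-Z =  7 → H
  i=30: F-F =  0 → A
  i=31: T-L =  8 → I
  i=32: Y-Z = 25 → Z
  i=33: Q-V = 21 → V
  shifts repeat with period 8: ZVVRZHAI

ZVVRZHAI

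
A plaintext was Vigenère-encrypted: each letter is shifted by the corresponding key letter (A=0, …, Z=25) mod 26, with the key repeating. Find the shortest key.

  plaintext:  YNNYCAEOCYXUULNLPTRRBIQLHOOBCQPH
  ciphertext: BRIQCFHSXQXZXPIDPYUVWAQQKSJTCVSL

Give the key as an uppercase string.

DEVSAF

  i= 0: B-Y =  3 → D
  i= 1: R-N =  4 → E
  i= 2: I-N = 21 → V
  i= 3: Q-Y = 18 → S
  i= 4: C-C =  0 → A
  i= 5: F-A =  5 → F
  i= 6: H-E =  3 → D
  i= 7: S-O =  4 → E
  i= 8: X-C = 21 → V
  i= 9: Q-Y = 18 → S
  i=10: X-X =  0 → A
  i=11: Z-U =  5 → F
  i=12: X-U =  3 → D
  i=13: P-L =  4 → E
  i=14: I-N = 21 → V
  i=15: D-L = 18 → S
  i=16: P-P =  0 → A
  i=17: Y-T =  5 → F
  i=18: U-R =  3 → D
  i=19: V-R =  4 → E
  i=20: W-B = 21 → V
  i=21: A-I = 18 → S
  i=22: Q-Q =  0 → A
  i=23: Q-L =  5 → F
  i=24: K-H =  3 → D
  i=25: S-O =  4 → E
  i=26: J-O = 21 → V
  i=27: T-B = 18 → S
  i=28: C-C =  0 → A
  i=29: V-Q =  5 → F
  i=30: S-P =  3 → D
  i=31: L-H =  4 → E
  shifts repeat with period 6: DEVSAF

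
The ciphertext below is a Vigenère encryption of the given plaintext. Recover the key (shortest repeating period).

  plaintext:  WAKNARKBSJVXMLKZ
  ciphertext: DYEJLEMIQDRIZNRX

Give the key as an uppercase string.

HYUWLNC

  i= 0: D-W =  7 → H
  i= 1: Y-A = 24 → Y
  i= 2: E-K = 20 → U
  i= 3: J-N = 22 → W
  i= 4: L-A = 11 → L
  i= 5: E-R = 13 → N
  i= 6: M-K =  2 → C
  i= 7: I-B =  7 → H
  i= 8: Q-S = 24 → Y
  i= 9: D-J = 20 → U
  i=10: R-V = 22 → W
  i=11: I-X = 11 → L
  i=12: Z-M = 13 → N
  i=13: N-L =  2 → C
  i=14: R-K =  7 → H
  i=15: X-Z = 24 → Y
  shifts repeat with period 7: HYUWLNC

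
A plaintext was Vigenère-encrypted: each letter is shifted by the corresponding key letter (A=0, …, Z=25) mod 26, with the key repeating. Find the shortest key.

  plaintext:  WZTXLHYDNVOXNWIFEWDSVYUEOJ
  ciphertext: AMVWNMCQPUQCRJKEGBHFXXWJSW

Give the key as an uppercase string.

ENCZCF

  i= 0: A-W =  4 → E
  i= 1: M-Z = 13 → N
  i= 2: V-T =  2 → C
  i= 3: W-X = 25 → Z
  i= 4: N-L =  2 → C
  i= 5: M-H =  5 → F
  i= 6: C-Y =  4 → E
  i= 7: Q-D = 13 → N
  i= 8: P-N =  2 → C
  i= 9: U-V = 25 → Z
  i=10: Q-O =  2 → C
  i=11: C-X =  5 → F
  i=12: R-N =  4 → E
  i=13: J-W = 13 → N
  i=14: K-I =  2 → C
  i=15: E-F = 25 → Z
  i=16: G-E =  2 → C
  i=17: B-W =  5 → F
  i=18: H-D =  4 → E
  i=19: F-S = 13 → N
  i=20: X-V =  2 → C
  i=21: X-Y = 25 → Z
  i=22: W-U =  2 → C
  i=23: J-E =  5 → F
  i=24: S-O =  4 → E
  i=25: W-J = 13 → N
  shifts repeat with period 6: ENCZCF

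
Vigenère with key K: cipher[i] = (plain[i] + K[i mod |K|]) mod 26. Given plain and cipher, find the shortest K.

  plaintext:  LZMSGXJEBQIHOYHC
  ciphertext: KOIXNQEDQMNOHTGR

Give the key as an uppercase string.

  i= 0: K-L = 25 → Z
  i= 1: O-Z = 15 → P
  i= 2: I-M = 22 → W
  i= 3: X-S =  5 → F
  i= 4: N-G =  7 → H
  i= 5: Q-X = 19 → T
  i= 6: E-J = 21 → V
  i= 7: D-E = 25 → Z
  i= 8: Q-B = 15 → P
  i= 9: M-Q = 22 → W
  i=10: N-I =  5 → F
  i=11: O-H =  7 → H
  i=12: H-O = 19 → T
  i=13: T-Y = 21 → V
  i=14: G-H = 25 → Z
  i=15: R-C = 15 → P
  shifts repeat with period 7: ZPWFHTV

ZPWFHTV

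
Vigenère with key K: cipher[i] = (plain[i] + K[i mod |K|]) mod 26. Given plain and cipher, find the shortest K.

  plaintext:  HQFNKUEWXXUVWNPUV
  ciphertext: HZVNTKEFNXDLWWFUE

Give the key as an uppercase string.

AJQ

  i= 0: H-H =  0 → A
  i= 1: Z-Q =  9 → J
  i= 2: V-F = 16 → Q
  i= 3: N-N =  0 → A
  i= 4: T-K =  9 → J
  i= 5: K-U = 16 → Q
  i= 6: E-E =  0 → A
  i= 7: F-W =  9 → J
  i= 8: N-X = 16 → Q
  i= 9: X-X =  0 → A
  i=10: D-U =  9 → J
  i=11: L-V = 16 → Q
  i=12: W-W =  0 → A
  i=13: W-N =  9 → J
  i=14: F-P = 16 → Q
  i=15: U-U =  0 → A
  i=16: E-V =  9 → J
  shifts repeat with period 3: AJQ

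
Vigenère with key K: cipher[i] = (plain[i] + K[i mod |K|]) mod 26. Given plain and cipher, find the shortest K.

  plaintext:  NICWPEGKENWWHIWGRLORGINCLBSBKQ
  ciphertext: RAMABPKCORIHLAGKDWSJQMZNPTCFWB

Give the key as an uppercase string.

ESKEML

  i= 0: R-N =  4 → E
  i= 1: A-I = 18 → S
  i= 2: M-C = 10 → K
  i= 3: A-W =  4 → E
  i= 4: B-P = 12 → M
  i= 5: P-E = 11 → L
  i= 6: K-G =  4 → E
  i= 7: C-K = 18 → S
  i= 8: O-E = 10 → K
  i= 9: R-N =  4 → E
  i=10: I-W = 12 → M
  i=11: H-W = 11 → L
  i=12: L-H =  4 → E
  i=13: A-I = 18 → S
  i=14: G-W = 10 → K
  i=15: K-G =  4 → E
  i=16: D-R = 12 → M
  i=17: W-L = 11 → L
  i=18: S-O =  4 → E
  i=19: J-R = 18 → S
  i=20: Q-G = 10 → K
  i=21: M-I =  4 → E
  i=22: Z-N = 12 → M
  i=23: N-C = 11 → L
  i=24: P-L =  4 → E
  i=25: T-B = 18 → S
  i=26: C-S = 10 → K
  i=27: F-B =  4 → E
  i=28: W-K = 12 → M
  i=29: B-Q = 11 → L
  shifts repeat with period 6: ESKEML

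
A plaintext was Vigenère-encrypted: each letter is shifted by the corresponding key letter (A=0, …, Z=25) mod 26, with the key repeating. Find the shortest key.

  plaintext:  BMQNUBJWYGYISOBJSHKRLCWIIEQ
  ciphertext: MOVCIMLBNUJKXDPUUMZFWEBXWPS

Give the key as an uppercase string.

  i= 0: M-B = 11 → L
  i= 1: O-M =  2 → C
  i= 2: V-Q =  5 → F
  i= 3: C-N = 15 → P
  i= 4: I-U = 14 → O
  i= 5: M-B = 11 → L
  i= 6: L-J =  2 → C
  i= 7: B-W =  5 → F
  i= 8: N-Y = 15 → P
  i= 9: U-G = 14 → O
  i=10: J-Y = 11 → L
  i=11: K-I =  2 → C
  i=12: X-S =  5 → F
  i=13: D-O = 15 → P
  i=14: P-B = 14 → O
  i=15: U-J = 11 → L
  i=16: U-S =  2 → C
  i=17: M-H =  5 → F
  i=18: Z-K = 15 → P
  i=19: F-R = 14 → O
  i=20: W-L = 11 → L
  i=21: E-C =  2 → C
  i=22: B-W =  5 → F
  i=23: X-I = 15 → P
  i=24: W-I = 14 → O
  i=25: P-E = 11 → L
  i=26: S-Q =  2 → C
  shifts repeat with period 5: LCFPO

LCFPO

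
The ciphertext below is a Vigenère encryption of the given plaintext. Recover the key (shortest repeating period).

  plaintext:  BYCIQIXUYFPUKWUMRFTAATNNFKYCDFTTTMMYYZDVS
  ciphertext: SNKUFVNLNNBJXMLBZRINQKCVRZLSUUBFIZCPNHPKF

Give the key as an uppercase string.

  i= 0: S-B = 17 → R
  i= 1: N-Y = 15 → P
  i= 2: K-C =  8 → I
  i= 3: U-I = 12 → M
  i= 4: F-Q = 15 → P
  i= 5: V-I = 13 → N
  i= 6: N-X = 16 → Q
  i= 7: L-U = 17 → R
  i= 8: N-Y = 15 → P
  i= 9: N-F =  8 → I
  i=10: B-P = 12 → M
  i=11: J-U = 15 → P
  i=12: X-K = 13 → N
  i=13: M-W = 16 → Q
  i=14: L-U = 17 → R
  i=15: B-M = 15 → P
  i=16: Z-R =  8 → I
  i=17: R-F = 12 → M
  i=18: I-T = 15 → P
  i=19: N-A = 13 → N
  i=20: Q-A = 16 → Q
  i=21: K-T = 17 → R
  i=22: C-N = 15 → P
  i=23: V-N =  8 → I
  i=24: R-F = 12 → M
  i=25: Z-K = 15 → P
  i=26: L-Y = 13 → N
  i=27: S-C = 16 → Q
  i=28: U-D = 17 → R
  i=29: U-F = 15 → P
  i=30: B-T =  8 → I
  i=31: F-T = 12 → M
  i=32: I-T = 15 → P
  i=33: Z-M = 13 → N
  i=34: C-M = 16 → Q
  i=35: P-Y = 17 → R
  i=36: N-Y = 15 → P
  i=37: H-Z =  8 → I
  i=38: P-D = 12 → M
  i=39: K-V = 15 → P
  i=40: F-S = 13 → N
  shifts repeat with period 7: RPIMPNQ

RPIMPNQ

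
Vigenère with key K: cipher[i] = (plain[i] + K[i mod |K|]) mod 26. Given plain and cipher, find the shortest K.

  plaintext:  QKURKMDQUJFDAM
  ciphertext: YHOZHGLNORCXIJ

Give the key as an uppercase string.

  i= 0: Y-Q =  8 → I
  i= 1: H-K = 23 → X
  i= 2: O-U = 20 → U
  i= 3: Z-R =  8 → I
  i= 4: H-K = 23 → X
  i= 5: G-M = 20 → U
  i= 6: L-D =  8 → I
  i= 7: N-Q = 23 → X
  i= 8: O-U = 20 → U
  i= 9: R-J =  8 → I
  i=10: C-F = 23 → X
  i=11: X-D = 20 → U
  i=12: I-A =  8 → I
  i=13: J-M = 23 → X
  shifts repeat with period 3: IXU

IXU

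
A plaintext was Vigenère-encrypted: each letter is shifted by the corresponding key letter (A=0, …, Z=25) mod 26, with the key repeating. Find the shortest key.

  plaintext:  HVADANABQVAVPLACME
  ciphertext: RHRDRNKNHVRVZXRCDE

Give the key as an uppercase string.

  i= 0: R-H = 10 → K
  i= 1: H-V = 12 → M
  i= 2: R-A = 17 → R
  i= 3: D-D =  0 → A
  i= 4: R-A = 17 → R
  i= 5: N-N =  0 → A
  i= 6: K-A = 10 → K
  i= 7: N-B = 12 → M
  i= 8: H-Q = 17 → R
  i= 9: V-V =  0 → A
  i=10: R-A = 17 → R
  i=11: V-V =  0 → A
  i=12: Z-P = 10 → K
  i=13: X-L = 12 → M
  i=14: R-A = 17 → R
  i=15: C-C =  0 → A
  i=16: D-M = 17 → R
  i=17: E-E =  0 → A
  shifts repeat with period 6: KMRARA

KMRARA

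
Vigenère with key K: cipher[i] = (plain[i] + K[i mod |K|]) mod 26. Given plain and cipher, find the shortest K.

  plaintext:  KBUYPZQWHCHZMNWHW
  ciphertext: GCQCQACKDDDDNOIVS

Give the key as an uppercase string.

WBWEBBMO

  i= 0: G-K = 22 → W
  i= 1: C-B =  1 → B
  i= 2: Q-U = 22 → W
  i= 3: C-Y =  4 → E
  i= 4: Q-P =  1 → B
  i= 5: A-Z =  1 → B
  i= 6: C-Q = 12 → M
  i= 7: K-W = 14 → O
  i= 8: D-H = 22 → W
  i= 9: D-C =  1 → B
  i=10: D-H = 22 → W
  i=11: D-Z =  4 → E
  i=12: N-M =  1 → B
  i=13: O-N =  1 → B
  i=14: I-W = 12 → M
  i=15: V-H = 14 → O
  i=16: S-W = 22 → W
  shifts repeat with period 8: WBWEBBMO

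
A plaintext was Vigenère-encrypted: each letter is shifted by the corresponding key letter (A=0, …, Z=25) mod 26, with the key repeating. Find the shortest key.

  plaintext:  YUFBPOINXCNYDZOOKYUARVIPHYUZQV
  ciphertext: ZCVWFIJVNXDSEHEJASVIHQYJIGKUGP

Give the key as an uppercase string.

BIQVQU

  i= 0: Z-Y =  1 → B
  i= 1: C-U =  8 → I
  i= 2: V-F = 16 → Q
  i= 3: W-B = 21 → V
  i= 4: F-P = 16 → Q
  i= 5: I-O = 20 → U
  i= 6: J-I =  1 → B
  i= 7: V-N =  8 → I
  i= 8: N-X = 16 → Q
  i= 9: X-C = 21 → V
  i=10: D-N = 16 → Q
  i=11: S-Y = 20 → U
  i=12: E-D =  1 → B
  i=13: H-Z =  8 → I
  i=14: E-O = 16 → Q
  i=15: J-O = 21 → V
  i=16: A-K = 16 → Q
  i=17: S-Y = 20 → U
  i=18: V-U =  1 → B
  i=19: I-A =  8 → I
  i=20: H-R = 16 → Q
  i=21: Q-V = 21 → V
  i=22: Y-I = 16 → Q
  i=23: J-P = 20 → U
  i=24: I-H =  1 → B
  i=25: G-Y =  8 → I
  i=26: K-U = 16 → Q
  i=27: U-Z = 21 → V
  i=28: G-Q = 16 → Q
  i=29: P-V = 20 → U
  shifts repeat with period 6: BIQVQU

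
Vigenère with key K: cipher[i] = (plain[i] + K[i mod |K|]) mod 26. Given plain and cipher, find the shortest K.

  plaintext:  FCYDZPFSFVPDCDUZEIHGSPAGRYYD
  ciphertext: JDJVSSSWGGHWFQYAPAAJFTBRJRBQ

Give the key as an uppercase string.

  i= 0: J-F =  4 → E
  i= 1: D-C =  1 → B
  i= 2: J-Y = 11 → L
  i= 3: V-D = 18 → S
  i= 4: S-Z = 19 → T
  i= 5: S-P =  3 → D
  i= 6: S-F = 13 → N
  i= 7: W-S =  4 → E
  i= 8: G-F =  1 → B
  i= 9: G-V = 11 → L
  i=10: H-P = 18 → S
  i=11: W-D = 19 → T
  i=12: F-C =  3 → D
  i=13: Q-D = 13 → N
  i=14: Y-U =  4 → E
  i=15: A-Z =  1 → B
  i=16: P-E = 11 → L
  i=17: A-I = 18 → S
  i=18: A-H = 19 → T
  i=19: J-G =  3 → D
  i=20: F-S = 13 → N
  i=21: T-P =  4 → E
  i=22: B-A =  1 → B
  i=23: R-G = 11 → L
  i=24: J-R = 18 → S
  i=25: R-Y = 19 → T
  i=26: B-Y =  3 → D
  i=27: Q-D = 13 → N
  shifts repeat with period 7: EBLSTDN

EBLSTDN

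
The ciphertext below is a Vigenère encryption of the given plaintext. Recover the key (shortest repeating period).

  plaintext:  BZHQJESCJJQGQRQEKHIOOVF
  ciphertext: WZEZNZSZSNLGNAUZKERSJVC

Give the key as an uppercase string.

  i= 0: W-B = 21 → V
  i= 1: Z-Z =  0 → A
  i= 2: E-H = 23 → X
  i= 3: Z-Q =  9 → J
  i= 4: N-J =  4 → E
  i= 5: Z-E = 21 → V
  i= 6: S-S =  0 → A
  i= 7: Z-C = 23 → X
  i= 8: S-J =  9 → J
  i= 9: N-J =  4 → E
  i=10: L-Q = 21 → V
  i=11: G-G =  0 → A
  i=12: N-Q = 23 → X
  i=13: A-R =  9 → J
  i=14: U-Q =  4 → E
  i=15: Z-E = 21 → V
  i=16: K-K =  0 → A
  i=17: E-H = 23 → X
  i=18: R-I =  9 → J
  i=19: S-O =  4 → E
  i=20: J-O = 21 → V
  i=21: V-V =  0 → A
  i=22: C-F = 23 → X
  shifts repeat with period 5: VAXJE

VAXJE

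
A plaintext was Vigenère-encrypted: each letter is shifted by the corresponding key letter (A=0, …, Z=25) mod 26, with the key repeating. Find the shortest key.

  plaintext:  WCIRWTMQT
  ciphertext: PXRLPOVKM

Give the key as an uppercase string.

TVJU

  i= 0: P-W = 19 → T
  i= 1: X-C = 21 → V
  i= 2: R-I =  9 → J
  i= 3: L-R = 20 → U
  i= 4: P-W = 19 → T
  i= 5: O-T = 21 → V
  i= 6: V-M =  9 → J
  i= 7: K-Q = 20 → U
  i= 8: M-T = 19 → T
  shifts repeat with period 4: TVJU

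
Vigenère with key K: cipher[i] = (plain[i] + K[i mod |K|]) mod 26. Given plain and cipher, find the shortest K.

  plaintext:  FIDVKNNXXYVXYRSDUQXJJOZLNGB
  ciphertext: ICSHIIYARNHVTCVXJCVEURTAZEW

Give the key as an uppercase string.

DUPMYVL

  i= 0: I-F =  3 → D
  i= 1: C-I = 20 → U
  i= 2: S-D = 15 → P
  i= 3: H-V = 12 → M
  i= 4: I-K = 24 → Y
  i= 5: I-N = 21 → V
  i= 6: Y-N = 11 → L
  i= 7: A-X =  3 → D
  i= 8: R-X = 20 → U
  i= 9: N-Y = 15 → P
  i=10: H-V = 12 → M
  i=11: V-X = 24 → Y
  i=12: T-Y = 21 → V
  i=13: C-R = 11 → L
  i=14: V-S =  3 → D
  i=15: X-D = 20 → U
  i=16: J-U = 15 → P
  i=17: C-Q = 12 → M
  i=18: V-X = 24 → Y
  i=19: E-J = 21 → V
  i=20: U-J = 11 → L
  i=21: R-O =  3 → D
  i=22: T-Z = 20 → U
  i=23: A-L = 15 → P
  i=24: Z-N = 12 → M
  i=25: E-G = 24 → Y
  i=26: W-B = 21 → V
  shifts repeat with period 7: DUPMYVL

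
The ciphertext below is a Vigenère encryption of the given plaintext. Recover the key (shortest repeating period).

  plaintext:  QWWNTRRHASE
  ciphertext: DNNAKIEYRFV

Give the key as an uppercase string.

  i= 0: D-Q = 13 → N
  i= 1: N-W = 17 → R
  i= 2: N-W = 17 → R
  i= 3: A-N = 13 → N
  i= 4: K-T = 17 → R
  i= 5: I-R = 17 → R
  i= 6: E-R = 13 → N
  i= 7: Y-H = 17 → R
  i= 8: R-A = 17 → R
  i= 9: F-S = 13 → N
  i=10: V-E = 17 → R
  shifts repeat with period 3: NRR

NRR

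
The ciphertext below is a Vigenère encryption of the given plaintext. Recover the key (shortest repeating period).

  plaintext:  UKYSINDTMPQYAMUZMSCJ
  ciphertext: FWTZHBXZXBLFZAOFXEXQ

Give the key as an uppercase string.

LMVHZOUG

  i= 0: F-U = 11 → L
  i= 1: W-K = 12 → M
  i= 2: T-Y = 21 → V
  i= 3: Z-S =  7 → H
  i= 4: H-I = 25 → Z
  i= 5: B-N = 14 → O
  i= 6: X-D = 20 → U
  i= 7: Z-T =  6 → G
  i= 8: X-M = 11 → L
  i= 9: B-P = 12 → M
  i=10: L-Q = 21 → V
  i=11: F-Y =  7 → H
  i=12: Z-A = 25 → Z
  i=13: A-M = 14 → O
  i=14: O-U = 20 → U
  i=15: F-Z =  6 → G
  i=16: X-M = 11 → L
  i=17: E-S = 12 → M
  i=18: X-C = 21 → V
  i=19: Q-J =  7 → H
  shifts repeat with period 8: LMVHZOUG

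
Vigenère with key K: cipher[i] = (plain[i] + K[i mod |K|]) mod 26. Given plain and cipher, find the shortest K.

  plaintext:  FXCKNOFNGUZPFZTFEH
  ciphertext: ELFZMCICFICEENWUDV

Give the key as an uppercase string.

ZODP

  i= 0: E-F = 25 → Z
  i= 1: L-X = 14 → O
  i= 2: F-C =  3 → D
  i= 3: Z-K = 15 → P
  i= 4: M-N = 25 → Z
  i= 5: C-O = 14 → O
  i= 6: I-F =  3 → D
  i= 7: C-N = 15 → P
  i= 8: F-G = 25 → Z
  i= 9: I-U = 14 → O
  i=10: C-Z =  3 → D
  i=11: E-P = 15 → P
  i=12: E-F = 25 → Z
  i=13: N-Z = 14 → O
  i=14: W-T =  3 → D
  i=15: U-F = 15 → P
  i=16: D-E = 25 → Z
  i=17: V-H = 14 → O
  shifts repeat with period 4: ZODP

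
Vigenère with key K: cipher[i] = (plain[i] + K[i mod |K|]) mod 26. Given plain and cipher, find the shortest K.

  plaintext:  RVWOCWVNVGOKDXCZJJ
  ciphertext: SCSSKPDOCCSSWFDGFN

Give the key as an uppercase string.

BHWEITI

  i= 0: S-R =  1 → B
  i= 1: C-V =  7 → H
  i= 2: S-W = 22 → W
  i= 3: S-O =  4 → E
  i= 4: K-C =  8 → I
  i= 5: P-W = 19 → T
  i= 6: D-V =  8 → I
  i= 7: O-N =  1 → B
  i= 8: C-V =  7 → H
  i= 9: C-G = 22 → W
  i=10: S-O =  4 → E
  i=11: S-K =  8 → I
  i=12: W-D = 19 → T
  i=13: F-X =  8 → I
  i=14: D-C =  1 → B
  i=15: G-Z =  7 → H
  i=16: F-J = 22 → W
  i=17: N-J =  4 → E
  shifts repeat with period 7: BHWEITI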